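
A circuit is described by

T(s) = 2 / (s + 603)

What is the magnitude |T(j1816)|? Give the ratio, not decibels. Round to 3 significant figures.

0.00105

At s = jω = j1816:
pole (s+603): 603 + j1816 → |·| = √(603²+1816²) = √3661465 ≈ 1913.5, ∠ = arctan(1816/603) ≈ 71.63°
|T| = 2 / 1913.5 ≈ 0.0010452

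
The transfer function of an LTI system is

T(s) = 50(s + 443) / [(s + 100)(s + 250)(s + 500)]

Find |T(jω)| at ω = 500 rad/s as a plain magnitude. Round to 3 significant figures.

At s = jω = j500:
zero (s+443): 443 + j500 → |·| = √(443²+500²) = √446249 ≈ 668.02, ∠ = arctan(500/443) ≈ 48.46°
pole (s+100): 100 + j500 → |·| = √(100²+500²) = √260000 ≈ 509.9, ∠ = arctan(500/100) ≈ 78.69°
pole (s+250): 250 + j500 → |·| = √(250²+500²) = √312500 ≈ 559.02, ∠ = arctan(500/250) ≈ 63.43°
pole (s+500): 500 + j500 → |·| = √(500²+500²) = √500000 ≈ 707.11, ∠ = arctan(500/500) ≈ 45.00°
|T| = 50 · 668.02 / 2.0156e+08 ≈ 0.00016571

0.000166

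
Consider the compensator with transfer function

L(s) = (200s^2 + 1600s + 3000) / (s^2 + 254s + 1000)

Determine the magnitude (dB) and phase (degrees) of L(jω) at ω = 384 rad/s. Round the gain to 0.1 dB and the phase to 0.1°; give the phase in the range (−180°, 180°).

Substitute s = j384:
Numerator: 200(j384)^2 + 1600(j384) + 3000 = -29488200 + j614400
Denominator: (j384)^2 + 254(j384) + 1000 = -146456 + j97536
|N| = √(29488200² + 614400²) ≈ 2.9495e+07, ∠N ≈ 178.81°
|D| = √(146456² + 97536²) ≈ 1.7596e+05, ∠D ≈ 146.34°
|L| = 2.9495e+07 / 1.7596e+05 ≈ 167.62
Gain = 20 log₁₀(167.62) ≈ 44.49 dB
∠L = 178.81° − 146.34° = 32.47°

44.5 dB, 32.5°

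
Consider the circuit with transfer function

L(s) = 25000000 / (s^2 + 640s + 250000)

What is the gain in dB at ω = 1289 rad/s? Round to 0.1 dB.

At s = jω = j1289:
quadratic: (j1289)² + 640·j1289 + 250000 = -1411521 + j824960 → |·| ≈ 1.6349e+06, ∠ ≈ 149.70°
|L| = 25000000 / 1.6349e+06 ≈ 15.291
Gain = 20 log₁₀(15.291) ≈ 23.69 dB

23.7 dB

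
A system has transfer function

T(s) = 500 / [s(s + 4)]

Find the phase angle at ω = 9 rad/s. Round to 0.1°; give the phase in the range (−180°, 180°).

At s = jω = j9:
pole (s+4): 4 + j9 → |·| = √(4²+9²) = √97 ≈ 9.8489, ∠ = arctan(9/4) ≈ 66.04°
pole at origin: |s| = 9, ∠ = 90.00° (in denominator)
∠T = 0.00° − 156.04° = -156.04°

-156.0°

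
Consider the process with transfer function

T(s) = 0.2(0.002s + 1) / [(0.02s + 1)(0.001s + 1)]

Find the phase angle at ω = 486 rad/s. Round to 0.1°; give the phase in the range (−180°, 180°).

At ω = 486 rad/s:
zero (1 + j486·0.002) = 1 + j0.972 → |·| ≈ 1.3946, ∠ ≈ 44.19°
pole (1 + j486·0.02) = 1 + j9.72 → |·| ≈ 9.7713, ∠ ≈ 84.13°
pole (1 + j486·0.001) = 1 + j0.486 → |·| ≈ 1.1118, ∠ ≈ 25.92°
∠T = (44.19°) − (84.13° + 25.92°) = -65.86°

-65.9°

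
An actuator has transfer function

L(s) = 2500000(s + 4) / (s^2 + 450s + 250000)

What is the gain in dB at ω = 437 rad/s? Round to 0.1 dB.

74.5 dB

At s = jω = j437:
zero (s+4): 4 + j437 → |·| = √(4²+437²) = √190985 ≈ 437.02, ∠ = arctan(437/4) ≈ 89.48°
quadratic: (j437)² + 450·j437 + 250000 = 59031 + j196650 → |·| ≈ 2.0532e+05, ∠ ≈ 73.29°
|L| = 2500000 · 437.02 / 2.0532e+05 ≈ 5321.2
Gain = 20 log₁₀(5321.2) ≈ 74.52 dB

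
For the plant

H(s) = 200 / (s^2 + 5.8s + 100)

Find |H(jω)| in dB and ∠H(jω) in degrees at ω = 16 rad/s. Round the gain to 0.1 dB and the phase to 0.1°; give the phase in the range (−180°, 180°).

At s = jω = j16:
quadratic: (j16)² + 5.8·j16 + 100 = -156 + j92.8 → |·| ≈ 181.52, ∠ ≈ 149.25°
|H| = 200 / 181.52 ≈ 1.1018
Gain = 20 log₁₀(1.1018) ≈ 0.84 dB
∠H = 0.00° − 149.25° = -149.25°

0.8 dB, -149.3°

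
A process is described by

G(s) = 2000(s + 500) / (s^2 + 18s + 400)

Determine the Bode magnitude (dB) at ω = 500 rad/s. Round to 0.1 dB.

15.1 dB

At s = jω = j500:
zero (s+500): 500 + j500 → |·| = √(500²+500²) = √500000 ≈ 707.11, ∠ = arctan(500/500) ≈ 45.00°
quadratic: (j500)² + 18·j500 + 400 = -249600 + j9000 → |·| ≈ 2.4976e+05, ∠ ≈ 177.93°
|G| = 2000 · 707.11 / 2.4976e+05 ≈ 5.6623
Gain = 20 log₁₀(5.6623) ≈ 15.06 dB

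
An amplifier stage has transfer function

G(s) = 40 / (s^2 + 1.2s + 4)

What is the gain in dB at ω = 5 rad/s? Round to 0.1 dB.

5.3 dB

At s = jω = j5:
quadratic: (j5)² + 1.2·j5 + 4 = -21 + j6 → |·| ≈ 21.84, ∠ ≈ 164.05°
|G| = 40 / 21.84 ≈ 1.8315
Gain = 20 log₁₀(1.8315) ≈ 5.26 dB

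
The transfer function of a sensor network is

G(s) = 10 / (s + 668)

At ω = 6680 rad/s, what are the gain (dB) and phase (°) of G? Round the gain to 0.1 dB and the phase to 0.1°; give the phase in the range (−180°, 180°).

-56.5 dB, -84.3°

Substitute s = j6680:
Numerator: 10 = 10 + j0
Denominator: (j6680) + 668 = 668 + j6680
|N| = √(10² + 0²) ≈ 10, ∠N ≈ 0.00°
|D| = √(668² + 6680²) ≈ 6713.3, ∠D ≈ 84.29°
|G| = 10 / 6713.3 ≈ 0.0014896
Gain = 20 log₁₀(0.0014896) ≈ -56.54 dB
∠G = 0.00° − 84.29° = -84.29°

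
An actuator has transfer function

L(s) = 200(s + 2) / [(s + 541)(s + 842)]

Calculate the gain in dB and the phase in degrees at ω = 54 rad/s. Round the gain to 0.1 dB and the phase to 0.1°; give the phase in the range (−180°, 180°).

At s = jω = j54:
zero (s+2): 2 + j54 → |·| = √(2²+54²) = √2920 ≈ 54.037, ∠ = arctan(54/2) ≈ 87.88°
pole (s+541): 541 + j54 → |·| = √(541²+54²) = √295597 ≈ 543.69, ∠ = arctan(54/541) ≈ 5.70°
pole (s+842): 842 + j54 → |·| = √(842²+54²) = √711880 ≈ 843.73, ∠ = arctan(54/842) ≈ 3.67°
|L| = 200 · 54.037 / 4.5873e+05 ≈ 0.023559
Gain = 20 log₁₀(0.023559) ≈ -32.56 dB
∠L = 87.88° − 9.37° = 78.51°

-32.6 dB, 78.5°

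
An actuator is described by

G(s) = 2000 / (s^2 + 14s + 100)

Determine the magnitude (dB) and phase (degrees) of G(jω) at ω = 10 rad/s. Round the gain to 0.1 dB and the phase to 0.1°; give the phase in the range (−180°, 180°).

At s = jω = j10:
quadratic: (j10)² + 14·j10 + 100 = 0 + j140 → |·| ≈ 140, ∠ ≈ 90.00°
|G| = 2000 / 140 ≈ 14.286
Gain = 20 log₁₀(14.286) ≈ 23.10 dB
∠G = 0.00° − 90.00° = -90.00°

23.1 dB, -90.0°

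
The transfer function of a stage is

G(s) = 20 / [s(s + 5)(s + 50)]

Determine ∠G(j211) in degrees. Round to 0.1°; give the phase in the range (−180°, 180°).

At s = jω = j211:
pole (s+5): 5 + j211 → |·| = √(5²+211²) = √44546 ≈ 211.06, ∠ = arctan(211/5) ≈ 88.64°
pole (s+50): 50 + j211 → |·| = √(50²+211²) = √47021 ≈ 216.84, ∠ = arctan(211/50) ≈ 76.67°
pole at origin: |s| = 211, ∠ = 90.00° (in denominator)
∠G = 0.00° − 255.31° = -255.31° ≡ 104.69° (principal value)

104.7°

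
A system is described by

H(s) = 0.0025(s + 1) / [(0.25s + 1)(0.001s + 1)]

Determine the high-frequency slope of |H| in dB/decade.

Each pole contributes −20 dB/decade at high frequency; each zero contributes +20 dB/decade.
Net: 1 zero(s) − 2 pole(s) → -20 dB/decade.

-20 dB/decade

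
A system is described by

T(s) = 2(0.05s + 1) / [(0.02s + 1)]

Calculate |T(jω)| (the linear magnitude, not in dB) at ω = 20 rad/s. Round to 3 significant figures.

2.63

At ω = 20 rad/s:
zero (1 + j20·0.05) = 1 + j1 → |·| ≈ 1.4142, ∠ ≈ 45.00°
pole (1 + j20·0.02) = 1 + j0.4 → |·| ≈ 1.077, ∠ ≈ 21.80°
|T| = 2 · 1.4142 / (1.077) ≈ 2.6262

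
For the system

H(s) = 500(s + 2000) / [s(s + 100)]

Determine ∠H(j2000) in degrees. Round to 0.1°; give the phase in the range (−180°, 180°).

-132.1°

At s = jω = j2000:
zero (s+2000): 2000 + j2000 → |·| = √(2000²+2000²) = √8000000 ≈ 2828.4, ∠ = arctan(2000/2000) ≈ 45.00°
pole (s+100): 100 + j2000 → |·| = √(100²+2000²) = √4010000 ≈ 2002.5, ∠ = arctan(2000/100) ≈ 87.14°
pole at origin: |s| = 2000, ∠ = 90.00° (in denominator)
∠H = 45.00° − 177.14° = -132.14°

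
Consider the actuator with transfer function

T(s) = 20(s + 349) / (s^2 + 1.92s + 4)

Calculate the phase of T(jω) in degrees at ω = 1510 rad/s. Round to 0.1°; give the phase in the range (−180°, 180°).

At s = jω = j1510:
zero (s+349): 349 + j1510 → |·| = √(349²+1510²) = √2401901 ≈ 1549.8, ∠ = arctan(1510/349) ≈ 76.99°
quadratic: (j1510)² + 1.92·j1510 + 4 = -2280096 + j2899.2 → |·| ≈ 2.2801e+06, ∠ ≈ 179.93°
∠T = 76.99° − 179.93° = -102.94°

-102.9°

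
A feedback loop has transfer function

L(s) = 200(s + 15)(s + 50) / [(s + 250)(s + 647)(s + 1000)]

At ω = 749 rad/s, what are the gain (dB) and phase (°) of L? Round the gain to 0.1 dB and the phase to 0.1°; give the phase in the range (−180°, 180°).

At s = jω = j749:
zero (s+15): 15 + j749 → |·| = √(15²+749²) = √561226 ≈ 749.15, ∠ = arctan(749/15) ≈ 88.85°
zero (s+50): 50 + j749 → |·| = √(50²+749²) = √563501 ≈ 750.67, ∠ = arctan(749/50) ≈ 86.18°
pole (s+250): 250 + j749 → |·| = √(250²+749²) = √623501 ≈ 789.62, ∠ = arctan(749/250) ≈ 71.54°
pole (s+647): 647 + j749 → |·| = √(647²+749²) = √979610 ≈ 989.75, ∠ = arctan(749/647) ≈ 49.18°
pole (s+1000): 1000 + j749 → |·| = √(1000²+749²) = √1561001 ≈ 1249.4, ∠ = arctan(749/1000) ≈ 36.83°
|L| = 200 · 5.6236e+05 / 9.7644e+08 ≈ 0.11519
Gain = 20 log₁₀(0.11519) ≈ -18.77 dB
∠L = 175.03° − 157.55° = 17.48°

-18.8 dB, 17.5°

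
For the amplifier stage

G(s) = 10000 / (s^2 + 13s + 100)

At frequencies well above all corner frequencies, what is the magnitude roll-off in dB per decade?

-40 dB/decade

Each pole contributes −20 dB/decade at high frequency; each zero contributes +20 dB/decade.
Net: 0 zero(s) − 2 pole(s) → -40 dB/decade.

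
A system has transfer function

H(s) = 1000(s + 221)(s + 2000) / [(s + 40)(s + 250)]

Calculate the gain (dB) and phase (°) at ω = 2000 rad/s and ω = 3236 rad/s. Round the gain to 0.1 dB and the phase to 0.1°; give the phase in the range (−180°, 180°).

At s = jω = j2000:
zero (s+221): 221 + j2000 → |·| = √(221²+2000²) = √4048841 ≈ 2012.2, ∠ = arctan(2000/221) ≈ 83.69°
zero (s+2000): 2000 + j2000 → |·| = √(2000²+2000²) = √8000000 ≈ 2828.4, ∠ = arctan(2000/2000) ≈ 45.00°
pole (s+40): 40 + j2000 → |·| = √(40²+2000²) = √4001600 ≈ 2000.4, ∠ = arctan(2000/40) ≈ 88.85°
pole (s+250): 250 + j2000 → |·| = √(250²+2000²) = √4062500 ≈ 2015.6, ∠ = arctan(2000/250) ≈ 82.87°
|H| = 1000 · 5.6913e+06 / 4.032e+06 ≈ 1411.5
Gain = 20 log₁₀(1411.5) ≈ 62.99 dB
∠H = 128.69° − 171.72° = -43.03°

At s = jω = j3236:
zero (s+221): 221 + j3236 → |·| = √(221²+3236²) = √10520537 ≈ 3243.5, ∠ = arctan(3236/221) ≈ 86.09°
zero (s+2000): 2000 + j3236 → |·| = √(2000²+3236²) = √14471696 ≈ 3804.2, ∠ = arctan(3236/2000) ≈ 58.28°
pole (s+40): 40 + j3236 → |·| = √(40²+3236²) = √10473296 ≈ 3236.2, ∠ = arctan(3236/40) ≈ 89.29°
pole (s+250): 250 + j3236 → |·| = √(250²+3236²) = √10534196 ≈ 3245.6, ∠ = arctan(3236/250) ≈ 85.58°
|H| = 1000 · 1.2339e+07 / 1.0503e+07 ≈ 1174.8
Gain = 20 log₁₀(1174.8) ≈ 61.40 dB
∠H = 144.37° − 174.87° = -30.50°

ω = 2000: 63.0 dB, -43.0°; ω = 3236: 61.4 dB, -30.5°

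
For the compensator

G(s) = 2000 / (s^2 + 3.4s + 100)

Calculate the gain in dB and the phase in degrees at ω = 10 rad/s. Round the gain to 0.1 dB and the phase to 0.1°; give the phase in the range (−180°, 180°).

At s = jω = j10:
quadratic: (j10)² + 3.4·j10 + 100 = 0 + j34 → |·| ≈ 34, ∠ ≈ 90.00°
|G| = 2000 / 34 ≈ 58.824
Gain = 20 log₁₀(58.824) ≈ 35.39 dB
∠G = 0.00° − 90.00° = -90.00°

35.4 dB, -90.0°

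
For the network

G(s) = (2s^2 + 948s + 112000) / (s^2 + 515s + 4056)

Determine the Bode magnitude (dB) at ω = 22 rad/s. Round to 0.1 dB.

Substitute s = j22:
Numerator: 2(j22)^2 + 948(j22) + 112000 = 111032 + j20856
Denominator: (j22)^2 + 515(j22) + 4056 = 3572 + j11330
|N| = √(111032² + 20856²) ≈ 1.1297e+05, ∠N ≈ 10.64°
|D| = √(3572² + 11330²) ≈ 11880, ∠D ≈ 72.50°
|G| = 1.1297e+05 / 11880 ≈ 9.5093
Gain = 20 log₁₀(9.5093) ≈ 19.56 dB

19.6 dB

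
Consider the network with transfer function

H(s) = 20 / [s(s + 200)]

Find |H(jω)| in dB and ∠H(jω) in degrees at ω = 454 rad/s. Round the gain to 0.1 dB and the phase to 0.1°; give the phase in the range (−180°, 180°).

-81.0 dB, -156.2°

At s = jω = j454:
pole (s+200): 200 + j454 → |·| = √(200²+454²) = √246116 ≈ 496.1, ∠ = arctan(454/200) ≈ 66.23°
pole at origin: |s| = 454, ∠ = 90.00° (in denominator)
|H| = 20 / 2.2523e+05 ≈ 8.8798e-05
Gain = 20 log₁₀(8.8798e-05) ≈ -81.03 dB
∠H = 0.00° − 156.23° = -156.23°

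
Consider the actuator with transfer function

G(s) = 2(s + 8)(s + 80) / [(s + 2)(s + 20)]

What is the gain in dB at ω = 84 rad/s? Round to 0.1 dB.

At s = jω = j84:
zero (s+8): 8 + j84 → |·| = √(8²+84²) = √7120 ≈ 84.38, ∠ = arctan(84/8) ≈ 84.56°
zero (s+80): 80 + j84 → |·| = √(80²+84²) = √13456 ≈ 116, ∠ = arctan(84/80) ≈ 46.40°
pole (s+2): 2 + j84 → |·| = √(2²+84²) = √7060 ≈ 84.024, ∠ = arctan(84/2) ≈ 88.64°
pole (s+20): 20 + j84 → |·| = √(20²+84²) = √7456 ≈ 86.348, ∠ = arctan(84/20) ≈ 76.61°
|G| = 2 · 9788.1 / 7255.3 ≈ 2.6982
Gain = 20 log₁₀(2.6982) ≈ 8.62 dB

8.6 dB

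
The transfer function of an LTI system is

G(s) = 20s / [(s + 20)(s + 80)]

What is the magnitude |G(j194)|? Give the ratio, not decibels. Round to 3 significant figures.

0.0948

At s = jω = j194:
zero at origin: s = j194 → |·| = 194, ∠ = 90.00°
pole (s+20): 20 + j194 → |·| = √(20²+194²) = √38036 ≈ 195.03, ∠ = arctan(194/20) ≈ 84.11°
pole (s+80): 80 + j194 → |·| = √(80²+194²) = √44036 ≈ 209.85, ∠ = arctan(194/80) ≈ 67.59°
|G| = 20 · 194 / 40927 ≈ 0.094803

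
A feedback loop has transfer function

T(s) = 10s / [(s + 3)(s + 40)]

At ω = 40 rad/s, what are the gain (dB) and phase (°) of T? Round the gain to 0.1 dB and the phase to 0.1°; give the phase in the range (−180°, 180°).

-15.1 dB, -40.7°

At s = jω = j40:
zero at origin: s = j40 → |·| = 40, ∠ = 90.00°
pole (s+3): 3 + j40 → |·| = √(3²+40²) = √1609 ≈ 40.112, ∠ = arctan(40/3) ≈ 85.71°
pole (s+40): 40 + j40 → |·| = √(40²+40²) = √3200 ≈ 56.569, ∠ = arctan(40/40) ≈ 45.00°
|T| = 10 · 40 / 2269.1 ≈ 0.17628
Gain = 20 log₁₀(0.17628) ≈ -15.08 dB
∠T = 90.00° − 130.71° = -40.71°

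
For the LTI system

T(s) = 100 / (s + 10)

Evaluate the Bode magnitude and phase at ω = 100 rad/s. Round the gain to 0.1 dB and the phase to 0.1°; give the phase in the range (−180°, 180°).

At s = jω = j100:
pole (s+10): 10 + j100 → |·| = √(10²+100²) = √10100 ≈ 100.5, ∠ = arctan(100/10) ≈ 84.29°
|T| = 100 / 100.5 ≈ 0.99502
Gain = 20 log₁₀(0.99502) ≈ -0.04 dB
∠T = 0.00° − 84.29° = -84.29°

-0.0 dB, -84.3°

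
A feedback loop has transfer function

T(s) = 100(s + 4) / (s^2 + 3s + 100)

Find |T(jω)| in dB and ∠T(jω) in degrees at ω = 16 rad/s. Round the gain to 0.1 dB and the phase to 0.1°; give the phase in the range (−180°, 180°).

20.1 dB, -86.9°

At s = jω = j16:
zero (s+4): 4 + j16 → |·| = √(4²+16²) = √272 ≈ 16.492, ∠ = arctan(16/4) ≈ 75.96°
quadratic: (j16)² + 3·j16 + 100 = -156 + j48 → |·| ≈ 163.22, ∠ ≈ 162.90°
|T| = 100 · 16.492 / 163.22 ≈ 10.104
Gain = 20 log₁₀(10.104) ≈ 20.09 dB
∠T = 75.96° − 162.90° = -86.94°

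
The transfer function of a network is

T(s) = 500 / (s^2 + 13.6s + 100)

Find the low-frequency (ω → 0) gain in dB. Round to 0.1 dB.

14.0 dB

T(0) = 500 / 100 = 5
20 log₁₀(5) ≈ 13.98 dB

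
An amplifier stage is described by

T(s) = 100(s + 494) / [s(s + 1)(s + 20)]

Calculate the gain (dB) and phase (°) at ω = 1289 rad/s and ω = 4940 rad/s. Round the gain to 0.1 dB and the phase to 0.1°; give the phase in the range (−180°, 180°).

At s = jω = j1289:
zero (s+494): 494 + j1289 → |·| = √(494²+1289²) = √1905557 ≈ 1380.4, ∠ = arctan(1289/494) ≈ 69.03°
pole (s+1): 1 + j1289 → |·| = √(1²+1289²) = √1661522 ≈ 1289, ∠ = arctan(1289/1) ≈ 89.96°
pole (s+20): 20 + j1289 → |·| = √(20²+1289²) = √1661921 ≈ 1289.2, ∠ = arctan(1289/20) ≈ 89.11°
pole at origin: |s| = 1289, ∠ = 90.00° (in denominator)
|T| = 100 · 1380.4 / 2.142e+09 ≈ 6.4444e-05
Gain = 20 log₁₀(6.4444e-05) ≈ -83.82 dB
∠T = 69.03° − 269.07° = -200.04° ≡ 159.96° (principal value)

At s = jω = j4940:
zero (s+494): 494 + j4940 → |·| = √(494²+4940²) = √24647636 ≈ 4964.6, ∠ = arctan(4940/494) ≈ 84.29°
pole (s+1): 1 + j4940 → |·| = √(1²+4940²) = √24403601 ≈ 4940, ∠ = arctan(4940/1) ≈ 89.99°
pole (s+20): 20 + j4940 → |·| = √(20²+4940²) = √24404000 ≈ 4940, ∠ = arctan(4940/20) ≈ 89.77°
pole at origin: |s| = 4940, ∠ = 90.00° (in denominator)
|T| = 100 · 4964.6 / 1.2055e+11 ≈ 4.1183e-06
Gain = 20 log₁₀(4.1183e-06) ≈ -107.71 dB
∠T = 84.29° − 269.76° = -185.47° ≡ 174.53° (principal value)

ω = 1289: -83.8 dB, 160.0°; ω = 4940: -107.7 dB, 174.5°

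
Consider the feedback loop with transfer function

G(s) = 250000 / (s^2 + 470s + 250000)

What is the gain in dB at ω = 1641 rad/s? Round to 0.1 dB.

-20.2 dB

At s = jω = j1641:
quadratic: (j1641)² + 470·j1641 + 250000 = -2442881 + j771270 → |·| ≈ 2.5617e+06, ∠ ≈ 162.48°
|G| = 250000 / 2.5617e+06 ≈ 0.097591
Gain = 20 log₁₀(0.097591) ≈ -20.21 dB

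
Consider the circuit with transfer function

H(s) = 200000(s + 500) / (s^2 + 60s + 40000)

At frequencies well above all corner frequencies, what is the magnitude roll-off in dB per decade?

Each pole contributes −20 dB/decade at high frequency; each zero contributes +20 dB/decade.
Net: 1 zero(s) − 2 pole(s) → -20 dB/decade.

-20 dB/decade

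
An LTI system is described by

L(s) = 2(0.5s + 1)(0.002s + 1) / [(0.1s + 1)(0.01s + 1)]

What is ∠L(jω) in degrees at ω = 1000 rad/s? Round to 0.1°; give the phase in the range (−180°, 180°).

At ω = 1000 rad/s:
zero (1 + j1000·0.5) = 1 + j500 → |·| ≈ 500, ∠ ≈ 89.89°
zero (1 + j1000·0.002) = 1 + j2 → |·| ≈ 2.2361, ∠ ≈ 63.43°
pole (1 + j1000·0.1) = 1 + j100 → |·| ≈ 100, ∠ ≈ 89.43°
pole (1 + j1000·0.01) = 1 + j10 → |·| ≈ 10.05, ∠ ≈ 84.29°
∠L = (89.89° + 63.43°) − (89.43° + 84.29°) = -20.40°

-20.4°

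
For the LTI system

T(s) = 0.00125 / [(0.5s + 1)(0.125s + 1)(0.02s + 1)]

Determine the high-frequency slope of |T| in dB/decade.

Each pole contributes −20 dB/decade at high frequency; each zero contributes +20 dB/decade.
Net: 0 zero(s) − 3 pole(s) → -60 dB/decade.

-60 dB/decade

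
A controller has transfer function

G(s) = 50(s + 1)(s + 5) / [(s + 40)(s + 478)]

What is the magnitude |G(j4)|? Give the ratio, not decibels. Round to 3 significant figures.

0.0687

At s = jω = j4:
zero (s+1): 1 + j4 → |·| = √(1²+4²) = √17 ≈ 4.1231, ∠ = arctan(4/1) ≈ 75.96°
zero (s+5): 5 + j4 → |·| = √(5²+4²) = √41 ≈ 6.4031, ∠ = arctan(4/5) ≈ 38.66°
pole (s+40): 40 + j4 → |·| = √(40²+4²) = √1616 ≈ 40.2, ∠ = arctan(4/40) ≈ 5.71°
pole (s+478): 478 + j4 → |·| = √(478²+4²) = √228500 ≈ 478.02, ∠ = arctan(4/478) ≈ 0.48°
|G| = 50 · 26.401 / 19216 ≈ 0.068695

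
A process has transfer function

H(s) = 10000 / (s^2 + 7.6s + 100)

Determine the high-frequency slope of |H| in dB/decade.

Each pole contributes −20 dB/decade at high frequency; each zero contributes +20 dB/decade.
Net: 0 zero(s) − 2 pole(s) → -40 dB/decade.

-40 dB/decade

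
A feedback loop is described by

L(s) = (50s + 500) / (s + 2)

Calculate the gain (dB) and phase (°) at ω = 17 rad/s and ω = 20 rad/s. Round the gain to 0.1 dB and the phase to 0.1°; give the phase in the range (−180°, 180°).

Substitute s = j17:
Numerator: 50(j17) + 500 = 500 + j850
Denominator: (j17) + 2 = 2 + j17
|N| = √(500² + 850²) ≈ 986.15, ∠N ≈ 59.53°
|D| = √(2² + 17²) ≈ 17.117, ∠D ≈ 83.29°
|L| = 986.15 / 17.117 ≈ 57.612
Gain = 20 log₁₀(57.612) ≈ 35.21 dB
∠L = 59.53° − 83.29° = -23.76°

Substitute s = j20:
Numerator: 50(j20) + 500 = 500 + j1000
Denominator: (j20) + 2 = 2 + j20
|N| = √(500² + 1000²) ≈ 1118, ∠N ≈ 63.43°
|D| = √(2² + 20²) ≈ 20.1, ∠D ≈ 84.29°
|L| = 1118 / 20.1 ≈ 55.622
Gain = 20 log₁₀(55.622) ≈ 34.90 dB
∠L = 63.43° − 84.29° = -20.86°

ω = 17: 35.2 dB, -23.8°; ω = 20: 34.9 dB, -20.9°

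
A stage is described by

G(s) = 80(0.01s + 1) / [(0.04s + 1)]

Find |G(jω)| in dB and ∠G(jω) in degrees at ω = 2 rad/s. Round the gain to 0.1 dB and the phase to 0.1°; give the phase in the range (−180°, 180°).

At ω = 2 rad/s:
zero (1 + j2·0.01) = 1 + j0.02 → |·| ≈ 1.0002, ∠ ≈ 1.15°
pole (1 + j2·0.04) = 1 + j0.08 → |·| ≈ 1.0032, ∠ ≈ 4.57°
|G| = 80 · 1.0002 / (1.0032) ≈ 79.761
Gain = 20 log₁₀(79.761) ≈ 38.04 dB
∠G = (1.15°) − (4.57°) = -3.42°

38.0 dB, -3.4°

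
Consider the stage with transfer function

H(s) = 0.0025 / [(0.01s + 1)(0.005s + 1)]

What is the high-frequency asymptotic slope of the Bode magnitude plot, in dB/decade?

Each pole contributes −20 dB/decade at high frequency; each zero contributes +20 dB/decade.
Net: 0 zero(s) − 2 pole(s) → -40 dB/decade.

-40 dB/decade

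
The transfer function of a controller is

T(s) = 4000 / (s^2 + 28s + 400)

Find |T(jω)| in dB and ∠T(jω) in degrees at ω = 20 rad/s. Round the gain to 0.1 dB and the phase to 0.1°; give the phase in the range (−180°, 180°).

At s = jω = j20:
quadratic: (j20)² + 28·j20 + 400 = 0 + j560 → |·| ≈ 560, ∠ ≈ 90.00°
|T| = 4000 / 560 ≈ 7.1429
Gain = 20 log₁₀(7.1429) ≈ 17.08 dB
∠T = 0.00° − 90.00° = -90.00°

17.1 dB, -90.0°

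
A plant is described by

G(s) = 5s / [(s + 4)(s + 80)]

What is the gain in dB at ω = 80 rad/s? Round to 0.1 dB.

At s = jω = j80:
zero at origin: s = j80 → |·| = 80, ∠ = 90.00°
pole (s+4): 4 + j80 → |·| = √(4²+80²) = √6416 ≈ 80.1, ∠ = arctan(80/4) ≈ 87.14°
pole (s+80): 80 + j80 → |·| = √(80²+80²) = √12800 ≈ 113.14, ∠ = arctan(80/80) ≈ 45.00°
|G| = 5 · 80 / 9062.5 ≈ 0.044138
Gain = 20 log₁₀(0.044138) ≈ -27.10 dB

-27.1 dB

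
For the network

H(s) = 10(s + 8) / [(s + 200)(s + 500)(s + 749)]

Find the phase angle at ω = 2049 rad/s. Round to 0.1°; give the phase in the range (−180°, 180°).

At s = jω = j2049:
zero (s+8): 8 + j2049 → |·| = √(8²+2049²) = √4198465 ≈ 2049, ∠ = arctan(2049/8) ≈ 89.78°
pole (s+200): 200 + j2049 → |·| = √(200²+2049²) = √4238401 ≈ 2058.7, ∠ = arctan(2049/200) ≈ 84.43°
pole (s+500): 500 + j2049 → |·| = √(500²+2049²) = √4448401 ≈ 2109.1, ∠ = arctan(2049/500) ≈ 76.29°
pole (s+749): 749 + j2049 → |·| = √(749²+2049²) = √4759402 ≈ 2181.6, ∠ = arctan(2049/749) ≈ 69.92°
∠H = 89.78° − 230.64° = -140.86°

-140.9°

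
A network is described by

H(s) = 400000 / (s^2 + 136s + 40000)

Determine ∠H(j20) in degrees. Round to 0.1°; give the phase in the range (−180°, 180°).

At s = jω = j20:
quadratic: (j20)² + 136·j20 + 40000 = 39600 + j2720 → |·| ≈ 39693, ∠ ≈ 3.93°
∠H = 0.00° − 3.93° = -3.93°

-3.9°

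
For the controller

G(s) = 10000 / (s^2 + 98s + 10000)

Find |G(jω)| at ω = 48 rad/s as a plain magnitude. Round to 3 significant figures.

1.11

At s = jω = j48:
quadratic: (j48)² + 98·j48 + 10000 = 7696 + j4704 → |·| ≈ 9019.8, ∠ ≈ 31.43°
|G| = 10000 / 9019.8 ≈ 1.1087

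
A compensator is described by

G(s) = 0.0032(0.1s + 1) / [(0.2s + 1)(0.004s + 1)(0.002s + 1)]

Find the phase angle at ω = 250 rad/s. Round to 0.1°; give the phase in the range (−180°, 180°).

-72.7°

At ω = 250 rad/s:
zero (1 + j250·0.1) = 1 + j25 → |·| ≈ 25.02, ∠ ≈ 87.71°
pole (1 + j250·0.2) = 1 + j50 → |·| ≈ 50.01, ∠ ≈ 88.85°
pole (1 + j250·0.004) = 1 + j1 → |·| ≈ 1.4142, ∠ ≈ 45.00°
pole (1 + j250·0.002) = 1 + j0.5 → |·| ≈ 1.118, ∠ ≈ 26.57°
∠G = (87.71°) − (88.85° + 45.00° + 26.57°) = -72.71°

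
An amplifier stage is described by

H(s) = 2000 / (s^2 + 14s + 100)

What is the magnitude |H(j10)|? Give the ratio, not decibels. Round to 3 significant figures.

14.3

At s = jω = j10:
quadratic: (j10)² + 14·j10 + 100 = 0 + j140 → |·| ≈ 140, ∠ ≈ 90.00°
|H| = 2000 / 140 ≈ 14.286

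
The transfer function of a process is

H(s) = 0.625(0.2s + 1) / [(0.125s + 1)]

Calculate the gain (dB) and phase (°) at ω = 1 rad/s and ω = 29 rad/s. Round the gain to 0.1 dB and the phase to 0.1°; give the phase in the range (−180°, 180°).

ω = 1: -4.0 dB, 4.2°; ω = 29: -0.2 dB, 5.6°

At ω = 1 rad/s:
zero (1 + j1·0.2) = 1 + j0.2 → |·| ≈ 1.0198, ∠ ≈ 11.31°
pole (1 + j1·0.125) = 1 + j0.125 → |·| ≈ 1.0078, ∠ ≈ 7.13°
|H| = 0.625 · 1.0198 / (1.0078) ≈ 0.63244
Gain = 20 log₁₀(0.63244) ≈ -3.98 dB
∠H = (11.31°) − (7.13°) = 4.18°

At ω = 29 rad/s:
zero (1 + j29·0.2) = 1 + j5.8 → |·| ≈ 5.8856, ∠ ≈ 80.22°
pole (1 + j29·0.125) = 1 + j3.625 → |·| ≈ 3.7604, ∠ ≈ 74.58°
|H| = 0.625 · 5.8856 / (3.7604) ≈ 0.97822
Gain = 20 log₁₀(0.97822) ≈ -0.19 dB
∠H = (80.22°) − (74.58°) = 5.64°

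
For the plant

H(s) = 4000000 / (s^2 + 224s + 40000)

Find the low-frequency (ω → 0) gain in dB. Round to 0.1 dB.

H(0) = 4000000 / 40000 = 100
20 log₁₀(100) ≈ 40.00 dB

40.0 dB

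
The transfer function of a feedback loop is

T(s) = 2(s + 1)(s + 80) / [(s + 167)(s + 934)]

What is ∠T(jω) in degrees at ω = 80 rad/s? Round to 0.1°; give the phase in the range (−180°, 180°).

103.8°

At s = jω = j80:
zero (s+1): 1 + j80 → |·| = √(1²+80²) = √6401 ≈ 80.006, ∠ = arctan(80/1) ≈ 89.28°
zero (s+80): 80 + j80 → |·| = √(80²+80²) = √12800 ≈ 113.14, ∠ = arctan(80/80) ≈ 45.00°
pole (s+167): 167 + j80 → |·| = √(167²+80²) = √34289 ≈ 185.17, ∠ = arctan(80/167) ≈ 25.60°
pole (s+934): 934 + j80 → |·| = √(934²+80²) = √878756 ≈ 937.42, ∠ = arctan(80/934) ≈ 4.90°
∠T = 134.28° − 30.50° = 103.78°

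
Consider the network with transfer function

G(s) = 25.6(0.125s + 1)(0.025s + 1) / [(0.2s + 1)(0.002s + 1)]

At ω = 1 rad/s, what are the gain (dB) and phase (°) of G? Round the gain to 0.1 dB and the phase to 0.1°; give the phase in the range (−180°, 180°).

28.1 dB, -2.9°

At ω = 1 rad/s:
zero (1 + j1·0.125) = 1 + j0.125 → |·| ≈ 1.0078, ∠ ≈ 7.13°
zero (1 + j1·0.025) = 1 + j0.025 → |·| ≈ 1.0003, ∠ ≈ 1.43°
pole (1 + j1·0.2) = 1 + j0.2 → |·| ≈ 1.0198, ∠ ≈ 11.31°
pole (1 + j1·0.002) = 1 + j0.002 → |·| ≈ 1, ∠ ≈ 0.11°
|G| = 25.6 · 1.0078 · 1.0003 / (1.0198 · 1) ≈ 25.306
Gain = 20 log₁₀(25.306) ≈ 28.06 dB
∠G = (7.13° + 1.43°) − (11.31° + 0.11°) = -2.86°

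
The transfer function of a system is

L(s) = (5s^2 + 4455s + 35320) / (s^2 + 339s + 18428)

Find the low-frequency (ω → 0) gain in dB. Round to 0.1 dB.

L(0) = 35320 / 18428 ≈ 1.9166
20 log₁₀(1.9166) ≈ 5.65 dB

5.7 dB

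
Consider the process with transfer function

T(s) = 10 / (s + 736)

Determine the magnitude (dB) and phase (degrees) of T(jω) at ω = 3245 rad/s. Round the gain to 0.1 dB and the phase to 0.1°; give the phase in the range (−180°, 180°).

-50.4 dB, -77.2°

At s = jω = j3245:
pole (s+736): 736 + j3245 → |·| = √(736²+3245²) = √11071721 ≈ 3327.4, ∠ = arctan(3245/736) ≈ 77.22°
|T| = 10 / 3327.4 ≈ 0.0030053
Gain = 20 log₁₀(0.0030053) ≈ -50.44 dB
∠T = 0.00° − 77.22° = -77.22°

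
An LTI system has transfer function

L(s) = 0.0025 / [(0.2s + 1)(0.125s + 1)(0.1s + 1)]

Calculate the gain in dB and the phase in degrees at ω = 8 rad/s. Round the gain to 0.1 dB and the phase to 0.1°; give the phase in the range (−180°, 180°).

At ω = 8 rad/s:
pole (1 + j8·0.2) = 1 + j1.6 → |·| ≈ 1.8868, ∠ ≈ 57.99°
pole (1 + j8·0.125) = 1 + j1 → |·| ≈ 1.4142, ∠ ≈ 45.00°
pole (1 + j8·0.1) = 1 + j0.8 → |·| ≈ 1.2806, ∠ ≈ 38.66°
|L| = 0.0025 · 1 / (1.8868 · 1.4142 · 1.2806) ≈ 0.00073163
Gain = 20 log₁₀(0.00073163) ≈ -62.71 dB
∠L = (0°) − (57.99° + 45.00° + 38.66°) = -141.65°

-62.7 dB, -141.7°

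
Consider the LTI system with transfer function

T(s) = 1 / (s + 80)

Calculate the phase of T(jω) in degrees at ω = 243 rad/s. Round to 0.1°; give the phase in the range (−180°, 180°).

-71.8°

Substitute s = j243:
Numerator: 1 = 1 + j0
Denominator: (j243) + 80 = 80 + j243
|N| = √(1² + 0²) ≈ 1, ∠N ≈ 0.00°
|D| = √(80² + 243²) ≈ 255.83, ∠D ≈ 71.78°
∠T = 0.00° − 71.78° = -71.78°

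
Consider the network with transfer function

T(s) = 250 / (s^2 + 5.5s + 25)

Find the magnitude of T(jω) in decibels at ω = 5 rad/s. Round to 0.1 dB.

19.2 dB

At s = jω = j5:
quadratic: (j5)² + 5.5·j5 + 25 = 0 + j27.5 → |·| ≈ 27.5, ∠ ≈ 90.00°
|T| = 250 / 27.5 ≈ 9.0909
Gain = 20 log₁₀(9.0909) ≈ 19.17 dB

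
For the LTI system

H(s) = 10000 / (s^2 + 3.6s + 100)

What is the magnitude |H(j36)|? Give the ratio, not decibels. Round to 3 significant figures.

8.31

At s = jω = j36:
quadratic: (j36)² + 3.6·j36 + 100 = -1196 + j129.6 → |·| ≈ 1203, ∠ ≈ 173.82°
|H| = 10000 / 1203 ≈ 8.3126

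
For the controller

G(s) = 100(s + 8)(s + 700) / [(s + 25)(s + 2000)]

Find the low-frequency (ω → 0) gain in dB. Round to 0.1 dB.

G(0) = 100·8·700 / (25·2000) = 11.2
20 log₁₀(11.2) ≈ 20.98 dB

21.0 dB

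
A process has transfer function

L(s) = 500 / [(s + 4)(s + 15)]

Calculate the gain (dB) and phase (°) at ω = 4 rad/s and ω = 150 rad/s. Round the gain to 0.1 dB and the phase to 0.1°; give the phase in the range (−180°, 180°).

ω = 4: 15.1 dB, -59.9°; ω = 150: -33.1 dB, -172.8°

At s = jω = j4:
pole (s+4): 4 + j4 → |·| = √(4²+4²) = √32 ≈ 5.6569, ∠ = arctan(4/4) ≈ 45.00°
pole (s+15): 15 + j4 → |·| = √(15²+4²) = √241 ≈ 15.524, ∠ = arctan(4/15) ≈ 14.93°
|L| = 500 / 87.818 ≈ 5.6936
Gain = 20 log₁₀(5.6936) ≈ 15.11 dB
∠L = 0.00° − 59.93° = -59.93°

At s = jω = j150:
pole (s+4): 4 + j150 → |·| = √(4²+150²) = √22516 ≈ 150.05, ∠ = arctan(150/4) ≈ 88.47°
pole (s+15): 15 + j150 → |·| = √(15²+150²) = √22725 ≈ 150.75, ∠ = arctan(150/15) ≈ 84.29°
|L| = 500 / 22620 ≈ 0.022104
Gain = 20 log₁₀(0.022104) ≈ -33.11 dB
∠L = 0.00° − 172.76° = -172.76°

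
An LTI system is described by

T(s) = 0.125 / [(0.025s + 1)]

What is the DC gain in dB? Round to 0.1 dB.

-18.1 dB

T(0) = 0.125 · 1 / 1 = 0.125
20 log₁₀(0.125) ≈ -18.06 dB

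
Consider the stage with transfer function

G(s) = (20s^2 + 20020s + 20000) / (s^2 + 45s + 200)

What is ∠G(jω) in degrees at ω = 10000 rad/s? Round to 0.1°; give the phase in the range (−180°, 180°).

Substitute s = j10000:
Numerator: 20(j10000)^2 + 20020(j10000) + 20000 = -1999980000 + j200200000
Denominator: (j10000)^2 + 45(j10000) + 200 = -99999800 + j450000
|N| = √(1999980000² + 200200000²) ≈ 2.01e+09, ∠N ≈ 174.28°
|D| = √(99999800² + 450000²) ≈ 1e+08, ∠D ≈ 179.74°
∠G = 174.28° − 179.74° = -5.46°

-5.5°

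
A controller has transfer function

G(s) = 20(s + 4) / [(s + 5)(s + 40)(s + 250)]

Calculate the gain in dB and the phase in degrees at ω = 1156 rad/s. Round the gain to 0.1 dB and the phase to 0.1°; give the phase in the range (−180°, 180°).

At s = jω = j1156:
zero (s+4): 4 + j1156 → |·| = √(4²+1156²) = √1336352 ≈ 1156, ∠ = arctan(1156/4) ≈ 89.80°
pole (s+5): 5 + j1156 → |·| = √(5²+1156²) = √1336361 ≈ 1156, ∠ = arctan(1156/5) ≈ 89.75°
pole (s+40): 40 + j1156 → |·| = √(40²+1156²) = √1337936 ≈ 1156.7, ∠ = arctan(1156/40) ≈ 88.02°
pole (s+250): 250 + j1156 → |·| = √(250²+1156²) = √1398836 ≈ 1182.7, ∠ = arctan(1156/250) ≈ 77.80°
|G| = 20 · 1156 / 1.5814e+09 ≈ 1.462e-05
Gain = 20 log₁₀(1.462e-05) ≈ -96.70 dB
∠G = 89.80° − 255.57° = -165.77°

-96.7 dB, -165.8°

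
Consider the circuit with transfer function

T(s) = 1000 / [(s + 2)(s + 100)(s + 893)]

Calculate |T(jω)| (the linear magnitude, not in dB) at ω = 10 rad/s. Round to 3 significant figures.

0.00109

At s = jω = j10:
pole (s+2): 2 + j10 → |·| = √(2²+10²) = √104 ≈ 10.198, ∠ = arctan(10/2) ≈ 78.69°
pole (s+100): 100 + j10 → |·| = √(100²+10²) = √10100 ≈ 100.5, ∠ = arctan(10/100) ≈ 5.71°
pole (s+893): 893 + j10 → |·| = √(893²+10²) = √797549 ≈ 893.06, ∠ = arctan(10/893) ≈ 0.64°
|T| = 1000 / 9.153e+05 ≈ 0.0010925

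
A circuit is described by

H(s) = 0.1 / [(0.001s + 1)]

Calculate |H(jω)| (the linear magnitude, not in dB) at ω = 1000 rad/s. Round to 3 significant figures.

At ω = 1000 rad/s:
pole (1 + j1000·0.001) = 1 + j1 → |·| ≈ 1.4142, ∠ ≈ 45.00°
|H| = 0.1 · 1 / (1.4142) ≈ 0.070711

0.0707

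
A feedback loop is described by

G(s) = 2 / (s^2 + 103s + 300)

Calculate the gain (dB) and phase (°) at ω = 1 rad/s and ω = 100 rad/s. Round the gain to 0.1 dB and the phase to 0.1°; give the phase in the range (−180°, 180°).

Substitute s = j1:
Numerator: 2 = 2 + j0
Denominator: (j1)^2 + 103(j1) + 300 = 299 + j103
|N| = √(2² + 0²) ≈ 2, ∠N ≈ 0.00°
|D| = √(299² + 103²) ≈ 316.24, ∠D ≈ 19.01°
|G| = 2 / 316.24 ≈ 0.0063243
Gain = 20 log₁₀(0.0063243) ≈ -43.98 dB
∠G = 0.00° − 19.01° = -19.01°

Substitute s = j100:
Numerator: 2 = 2 + j0
Denominator: (j100)^2 + 103(j100) + 300 = -9700 + j10300
|N| = √(2² + 0²) ≈ 2, ∠N ≈ 0.00°
|D| = √(9700² + 10300²) ≈ 14148, ∠D ≈ 133.28°
|G| = 2 / 14148 ≈ 0.00014136
Gain = 20 log₁₀(0.00014136) ≈ -76.99 dB
∠G = 0.00° − 133.28° = -133.28°

ω = 1: -44.0 dB, -19.0°; ω = 100: -77.0 dB, -133.3°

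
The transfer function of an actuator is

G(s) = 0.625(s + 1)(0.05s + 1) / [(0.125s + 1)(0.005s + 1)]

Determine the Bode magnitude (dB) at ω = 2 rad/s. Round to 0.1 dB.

2.7 dB

At ω = 2 rad/s:
zero (1 + j2·1) = 1 + j2 → |·| ≈ 2.2361, ∠ ≈ 63.43°
zero (1 + j2·0.05) = 1 + j0.1 → |·| ≈ 1.005, ∠ ≈ 5.71°
pole (1 + j2·0.125) = 1 + j0.25 → |·| ≈ 1.0308, ∠ ≈ 14.04°
pole (1 + j2·0.005) = 1 + j0.01 → |·| ≈ 1, ∠ ≈ 0.57°
|G| = 0.625 · 2.2361 · 1.005 / (1.0308 · 1) ≈ 1.3626
Gain = 20 log₁₀(1.3626) ≈ 2.69 dB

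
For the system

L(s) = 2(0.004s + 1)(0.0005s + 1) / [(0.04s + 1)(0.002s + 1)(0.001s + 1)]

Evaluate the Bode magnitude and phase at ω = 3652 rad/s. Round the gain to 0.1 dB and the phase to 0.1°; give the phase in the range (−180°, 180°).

-36.5 dB, -99.1°

At ω = 3652 rad/s:
zero (1 + j3652·0.004) = 1 + j14.608 → |·| ≈ 14.642, ∠ ≈ 86.08°
zero (1 + j3652·0.0005) = 1 + j1.826 → |·| ≈ 2.0819, ∠ ≈ 61.29°
pole (1 + j3652·0.04) = 1 + j146.08 → |·| ≈ 146.08, ∠ ≈ 89.61°
pole (1 + j3652·0.002) = 1 + j7.304 → |·| ≈ 7.3721, ∠ ≈ 82.20°
pole (1 + j3652·0.001) = 1 + j3.652 → |·| ≈ 3.7864, ∠ ≈ 74.69°
|L| = 2 · 14.642 · 2.0819 / (146.08 · 7.3721 · 3.7864) ≈ 0.014951
Gain = 20 log₁₀(0.014951) ≈ -36.51 dB
∠L = (86.08° + 61.29°) − (89.61° + 82.20° + 74.69°) = -99.13°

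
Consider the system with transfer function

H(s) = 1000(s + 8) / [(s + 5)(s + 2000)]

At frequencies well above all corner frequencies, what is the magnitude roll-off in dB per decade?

Each pole contributes −20 dB/decade at high frequency; each zero contributes +20 dB/decade.
Net: 1 zero(s) − 2 pole(s) → -20 dB/decade.

-20 dB/decade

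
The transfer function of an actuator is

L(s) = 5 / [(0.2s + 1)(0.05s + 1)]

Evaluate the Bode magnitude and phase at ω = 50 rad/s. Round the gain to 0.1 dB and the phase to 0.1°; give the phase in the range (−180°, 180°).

-14.7 dB, -152.5°

At ω = 50 rad/s:
pole (1 + j50·0.2) = 1 + j10 → |·| ≈ 10.05, ∠ ≈ 84.29°
pole (1 + j50·0.05) = 1 + j2.5 → |·| ≈ 2.6926, ∠ ≈ 68.20°
|L| = 5 · 1 / (10.05 · 2.6926) ≈ 0.18477
Gain = 20 log₁₀(0.18477) ≈ -14.67 dB
∠L = (0°) − (84.29° + 68.20°) = -152.49°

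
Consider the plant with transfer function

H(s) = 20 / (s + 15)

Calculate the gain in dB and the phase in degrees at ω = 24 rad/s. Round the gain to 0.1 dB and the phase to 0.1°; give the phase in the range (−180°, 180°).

At s = jω = j24:
pole (s+15): 15 + j24 → |·| = √(15²+24²) = √801 ≈ 28.302, ∠ = arctan(24/15) ≈ 57.99°
|H| = 20 / 28.302 ≈ 0.70666
Gain = 20 log₁₀(0.70666) ≈ -3.02 dB
∠H = 0.00° − 57.99° = -57.99°

-3.0 dB, -58.0°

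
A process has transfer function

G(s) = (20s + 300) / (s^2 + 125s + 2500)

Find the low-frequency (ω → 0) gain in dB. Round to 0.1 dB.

-18.4 dB

G(0) = 300 / 2500 = 0.12
20 log₁₀(0.12) ≈ -18.42 dB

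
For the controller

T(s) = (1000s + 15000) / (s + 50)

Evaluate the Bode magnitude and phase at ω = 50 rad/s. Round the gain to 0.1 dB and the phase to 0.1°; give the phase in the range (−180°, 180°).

57.4 dB, 28.3°

Substitute s = j50:
Numerator: 1000(j50) + 15000 = 15000 + j50000
Denominator: (j50) + 50 = 50 + j50
|N| = √(15000² + 50000²) ≈ 52202, ∠N ≈ 73.30°
|D| = √(50² + 50²) ≈ 70.711, ∠D ≈ 45.00°
|T| = 52202 / 70.711 ≈ 738.24
Gain = 20 log₁₀(738.24) ≈ 57.36 dB
∠T = 73.30° − 45.00° = 28.30°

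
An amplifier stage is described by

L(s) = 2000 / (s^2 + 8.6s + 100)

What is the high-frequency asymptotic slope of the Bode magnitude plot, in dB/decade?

Each pole contributes −20 dB/decade at high frequency; each zero contributes +20 dB/decade.
Net: 0 zero(s) − 2 pole(s) → -40 dB/decade.

-40 dB/decade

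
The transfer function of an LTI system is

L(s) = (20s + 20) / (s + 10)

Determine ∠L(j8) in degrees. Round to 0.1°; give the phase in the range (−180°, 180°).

Substitute s = j8:
Numerator: 20(j8) + 20 = 20 + j160
Denominator: (j8) + 10 = 10 + j8
|N| = √(20² + 160²) ≈ 161.25, ∠N ≈ 82.87°
|D| = √(10² + 8²) ≈ 12.806, ∠D ≈ 38.66°
∠L = 82.87° − 38.66° = 44.21°

44.2°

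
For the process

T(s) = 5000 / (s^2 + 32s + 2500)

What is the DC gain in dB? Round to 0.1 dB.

6.0 dB

T(0) = 5000 / 2500 = 2
20 log₁₀(2) ≈ 6.02 dB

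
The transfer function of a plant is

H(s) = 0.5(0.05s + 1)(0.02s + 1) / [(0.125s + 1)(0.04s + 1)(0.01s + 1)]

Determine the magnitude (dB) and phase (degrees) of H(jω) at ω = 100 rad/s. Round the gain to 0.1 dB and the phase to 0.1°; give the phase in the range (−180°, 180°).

-22.2 dB, -64.3°

At ω = 100 rad/s:
zero (1 + j100·0.05) = 1 + j5 → |·| ≈ 5.099, ∠ ≈ 78.69°
zero (1 + j100·0.02) = 1 + j2 → |·| ≈ 2.2361, ∠ ≈ 63.43°
pole (1 + j100·0.125) = 1 + j12.5 → |·| ≈ 12.54, ∠ ≈ 85.43°
pole (1 + j100·0.04) = 1 + j4 → |·| ≈ 4.1231, ∠ ≈ 75.96°
pole (1 + j100·0.01) = 1 + j1 → |·| ≈ 1.4142, ∠ ≈ 45.00°
|H| = 0.5 · 5.099 · 2.2361 / (12.54 · 4.1231 · 1.4142) ≈ 0.077968
Gain = 20 log₁₀(0.077968) ≈ -22.16 dB
∠H = (78.69° + 63.43°) − (85.43° + 75.96° + 45.00°) = -64.27°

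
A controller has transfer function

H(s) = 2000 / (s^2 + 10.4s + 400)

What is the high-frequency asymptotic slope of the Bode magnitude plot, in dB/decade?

Each pole contributes −20 dB/decade at high frequency; each zero contributes +20 dB/decade.
Net: 0 zero(s) − 2 pole(s) → -40 dB/decade.

-40 dB/decade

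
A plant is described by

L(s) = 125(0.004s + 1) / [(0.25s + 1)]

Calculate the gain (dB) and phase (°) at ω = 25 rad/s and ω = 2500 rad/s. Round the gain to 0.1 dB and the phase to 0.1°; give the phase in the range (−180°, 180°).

At ω = 25 rad/s:
zero (1 + j25·0.004) = 1 + j0.1 → |·| ≈ 1.005, ∠ ≈ 5.71°
pole (1 + j25·0.25) = 1 + j6.25 → |·| ≈ 6.3295, ∠ ≈ 80.91°
|L| = 125 · 1.005 / (6.3295) ≈ 19.848
Gain = 20 log₁₀(19.848) ≈ 25.95 dB
∠L = (5.71°) − (80.91°) = -75.20°

At ω = 2500 rad/s:
zero (1 + j2500·0.004) = 1 + j10 → |·| ≈ 10.05, ∠ ≈ 84.29°
pole (1 + j2500·0.25) = 1 + j625 → |·| ≈ 625, ∠ ≈ 89.91°
|L| = 125 · 10.05 / (625) ≈ 2.01
Gain = 20 log₁₀(2.01) ≈ 6.06 dB
∠L = (84.29°) − (89.91°) = -5.62°

ω = 25: 26.0 dB, -75.2°; ω = 2500: 6.1 dB, -5.6°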